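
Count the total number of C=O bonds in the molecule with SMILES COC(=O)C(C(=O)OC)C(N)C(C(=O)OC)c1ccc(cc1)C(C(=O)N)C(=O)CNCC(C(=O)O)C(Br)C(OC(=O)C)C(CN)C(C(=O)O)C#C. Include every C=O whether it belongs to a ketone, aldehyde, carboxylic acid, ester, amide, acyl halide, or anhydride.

8

CH3OOC: ester, 1 C=O (running total 1).
CH(COOCH3): ester, 1 C=O (running total 2).
CH(COOCH3): ester, 1 C=O (running total 3).
CH(CONH2): amide, 1 C=O (running total 4).
CO: ketone, 1 C=O (running total 5).
CH(COOH): carboxylic acid, 1 C=O (running total 6).
CH(OCOCH3): ester, 1 C=O (running total 7).
CH(COOH): carboxylic acid, 1 C=O (running total 8).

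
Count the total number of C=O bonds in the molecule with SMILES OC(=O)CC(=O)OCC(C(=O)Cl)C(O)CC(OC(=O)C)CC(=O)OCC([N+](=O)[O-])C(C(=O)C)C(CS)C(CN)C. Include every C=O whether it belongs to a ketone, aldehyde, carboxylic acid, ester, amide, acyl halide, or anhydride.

HOOC: carboxylic acid, 1 C=O (running total 1).
CH2COOCH2: ester, 1 C=O (running total 2).
CH(COCl): acyl halide, 1 C=O (running total 3).
CH(OCOCH3): ester, 1 C=O (running total 4).
CH2COOCH2: ester, 1 C=O (running total 5).
CH(COCH3): ketone, 1 C=O (running total 6).

6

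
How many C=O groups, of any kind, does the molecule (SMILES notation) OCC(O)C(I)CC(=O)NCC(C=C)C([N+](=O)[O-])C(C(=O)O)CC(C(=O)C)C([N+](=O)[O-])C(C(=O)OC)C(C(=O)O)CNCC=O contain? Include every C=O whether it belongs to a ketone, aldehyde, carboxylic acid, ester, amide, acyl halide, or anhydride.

6

CH2CONHCH2: amide, 1 C=O (running total 1).
CH(COOH): carboxylic acid, 1 C=O (running total 2).
CH(COCH3): ketone, 1 C=O (running total 3).
CH(COOCH3): ester, 1 C=O (running total 4).
CH(COOH): carboxylic acid, 1 C=O (running total 5).
CHO: aldehyde, 1 C=O (running total 6).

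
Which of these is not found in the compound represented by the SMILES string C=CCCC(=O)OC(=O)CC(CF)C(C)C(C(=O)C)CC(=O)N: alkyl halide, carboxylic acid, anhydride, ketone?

alkyl halide: present (CH(CH2F) — pendant –CH2X: halogen on sp³ carbon → alkyl halide).
ketone: present (CH(COCH3) — pendant –COCH3: carbonyl C bonded to two carbons → ketone).
anhydride: present (CH2CO-O-COCH2 — two acyl groups sharing one oxygen, –C(=O)–O–C(=O)– → anhydride).
carboxylic acid: absent. In CONH2, the carbonyl is bonded to nitrogen, not to –OH; that is an amide.

carboxylic acid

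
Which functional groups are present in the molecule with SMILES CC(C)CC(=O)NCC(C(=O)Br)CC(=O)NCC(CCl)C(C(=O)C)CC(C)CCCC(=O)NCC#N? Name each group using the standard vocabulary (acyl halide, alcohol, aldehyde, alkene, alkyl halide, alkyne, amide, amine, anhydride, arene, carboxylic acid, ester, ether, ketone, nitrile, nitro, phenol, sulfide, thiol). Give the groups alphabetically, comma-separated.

acyl halide, alkyl halide, amide, ketone, nitrile

Working along the chain:
  CH2CONHCH2: –C(=O)–N– linkage → amide (the N is not an amine).
  CH(COBr): pendant –C(=O)X: carbonyl C bonded to C and halogen → acyl halide.
  CH2CONHCH2: –C(=O)–N– linkage → amide (the N is not an amine).
  CH(CH2Cl): pendant –CH2X: halogen on sp³ carbon → alkyl halide.
  CH(COCH3): pendant –COCH3: carbonyl C bonded to two carbons → ketone.
  CH2CONHCH2: –C(=O)–N– linkage → amide (the N is not an amine).
  CN: –C≡N: carbon triple-bonded to nitrogen → nitrile.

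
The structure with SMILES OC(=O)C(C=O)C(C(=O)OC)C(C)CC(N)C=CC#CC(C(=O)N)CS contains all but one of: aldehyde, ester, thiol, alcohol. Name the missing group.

alcohol

thiol: present (CH2SH — –SH on an sp³ carbon → thiol).
aldehyde: present (CH(CHO) — pendant –CHO: carbonyl C bonded to C and H → aldehyde).
ester: present (CH(COOCH3) — pendant –COOCH3: carbonyl C bonded to C and –OCH3 → ester).
alcohol: absent. In HOOC, the –OH sits on a carbonyl carbon, making it part of a carboxylic acid, not an alcohol.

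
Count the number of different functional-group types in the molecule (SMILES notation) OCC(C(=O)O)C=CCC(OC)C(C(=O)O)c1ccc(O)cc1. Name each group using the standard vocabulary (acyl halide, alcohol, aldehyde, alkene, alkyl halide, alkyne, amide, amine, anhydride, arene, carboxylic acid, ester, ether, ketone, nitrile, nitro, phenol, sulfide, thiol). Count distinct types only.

HO– on an sp³ carbon → alcohol.
pendant –COOH: carbonyl C bonded to C and –OH → carboxylic acid.
C=C double bond → alkene.
pendant –OCH3: C–O–C with sp³ C, no adjacent C=O → ether.
pendant –COOH: carbonyl C bonded to C and –OH → carboxylic acid.
–OH attached directly to an aromatic ring → phenol (not alcohol); the ring itself is an arene.
Distinct types present: alcohol, alkene, arene, carboxylic acid, ether, phenol.

6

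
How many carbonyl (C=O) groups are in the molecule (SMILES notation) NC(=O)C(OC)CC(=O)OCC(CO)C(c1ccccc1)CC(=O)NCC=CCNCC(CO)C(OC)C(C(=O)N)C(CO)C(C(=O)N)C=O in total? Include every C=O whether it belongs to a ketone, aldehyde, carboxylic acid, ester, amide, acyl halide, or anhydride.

6

H2NCO: amide, 1 C=O (running total 1).
CH2COOCH2: ester, 1 C=O (running total 2).
CH2CONHCH2: amide, 1 C=O (running total 3).
CH(CONH2): amide, 1 C=O (running total 4).
CH(CONH2): amide, 1 C=O (running total 5).
CHO: aldehyde, 1 C=O (running total 6).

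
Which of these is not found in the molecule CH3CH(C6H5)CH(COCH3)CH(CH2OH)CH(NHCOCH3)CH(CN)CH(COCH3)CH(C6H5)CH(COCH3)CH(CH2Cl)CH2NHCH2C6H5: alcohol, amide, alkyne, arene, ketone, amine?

arene: present (CH(C6H5) — pendant –C6H5: benzene ring → arene).
amide: present (CH(NHCOCH3) — pendant –NHC(=O)CH3: N bonded to a carbonyl → amide (not amine)).
ketone: present (CH(COCH3) — pendant –COCH3: carbonyl C bonded to two carbons → ketone).
alcohol: present (CH(CH2OH) — pendant –CH2OH on an sp³ backbone C → alcohol).
amine: present (CH2NHCH2 — C–N–C with sp³ carbons and no adjacent C=O → amine (secondary)).
alkyne: absent. In CH(CN), the triple bond is C≡N, not C≡C, so it is a nitrile.

alkyne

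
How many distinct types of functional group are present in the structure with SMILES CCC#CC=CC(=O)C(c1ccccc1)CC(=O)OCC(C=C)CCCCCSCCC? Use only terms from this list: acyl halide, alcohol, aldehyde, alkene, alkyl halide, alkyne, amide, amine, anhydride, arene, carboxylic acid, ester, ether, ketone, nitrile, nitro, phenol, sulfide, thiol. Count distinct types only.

6

Working along the chain:
  C≡C: C≡C triple bond → alkyne.
  CH=CH: C=C double bond → alkene.
  CO: –C(=O)– with carbon on both sides → ketone.
  CH(C6H5): pendant –C6H5: benzene ring → arene.
  CH2COOCH2: –C(=O)–O–C with C on the carbonyl side → ester.
  CH(CH=CH2): pendant –CH=CH2: C=C double bond → alkene.
  CH2SCH2: C–S–C linkage → sulfide (thioether).
Distinct types present: alkene, alkyne, arene, ester, ketone, sulfide.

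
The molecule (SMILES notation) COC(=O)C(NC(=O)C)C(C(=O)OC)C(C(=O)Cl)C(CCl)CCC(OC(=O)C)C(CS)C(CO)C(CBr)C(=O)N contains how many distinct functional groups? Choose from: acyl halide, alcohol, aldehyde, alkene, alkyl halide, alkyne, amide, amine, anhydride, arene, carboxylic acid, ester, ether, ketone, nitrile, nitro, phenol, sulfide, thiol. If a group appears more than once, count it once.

6

Working along the chain:
  CH3OOC: CH3O–C(=O)–: carbonyl C bonded to C and to –OCH3 → ester (not ketone + ether).
  CH(NHCOCH3): pendant –NHC(=O)CH3: N bonded to a carbonyl → amide (not amine).
  CH(COOCH3): pendant –COOCH3: carbonyl C bonded to C and –OCH3 → ester.
  CH(COCl): pendant –C(=O)X: carbonyl C bonded to C and halogen → acyl halide.
  CH(CH2Cl): pendant –CH2X: halogen on sp³ carbon → alkyl halide.
  CH(OCOCH3): pendant –OC(=O)CH3: an acyloxy group → ester.
  CH(CH2SH): pendant –CH2SH → thiol.
  CH(CH2OH): pendant –CH2OH on an sp³ backbone C → alcohol.
  CH(CH2Br): pendant –CH2X: halogen on sp³ carbon → alkyl halide.
  CONH2: –C(=O)NH2: carbonyl C bonded to C and to N → amide (the N is not a separate amine).
Distinct types present: acyl halide, alcohol, alkyl halide, amide, ester, thiol.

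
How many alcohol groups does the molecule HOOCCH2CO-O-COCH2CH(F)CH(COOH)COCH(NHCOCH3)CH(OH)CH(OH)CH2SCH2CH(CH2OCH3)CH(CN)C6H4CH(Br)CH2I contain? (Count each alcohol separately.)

–COOH: carbonyl C bonded to –OH and C → carboxylic acid (the –OH is not a separate alcohol).
two acyl groups sharing one oxygen, –C(=O)–O–C(=O)– → anhydride.
halogen on an sp³ carbon → alkyl halide.
pendant –COOH: carbonyl C bonded to C and –OH → carboxylic acid.
–C(=O)– with carbon on both sides → ketone.
pendant –NHC(=O)CH3: N bonded to a carbonyl → amide (not amine).
–OH on an sp³ carbon → alcohol (secondary).
–OH on an sp³ carbon → alcohol (secondary).
C–S–C linkage → sulfide (thioether).
pendant –CH2OCH3: C–O–C linkage → ether.
pendant –C≡N: nitrile.
para-disubstituted benzene ring → arene.
halogen on an sp³ carbon → alkyl halide.
halogen on an sp³ carbon → alkyl halide.
Alcohol appears at: CH(OH), CH(OH) → 2.

2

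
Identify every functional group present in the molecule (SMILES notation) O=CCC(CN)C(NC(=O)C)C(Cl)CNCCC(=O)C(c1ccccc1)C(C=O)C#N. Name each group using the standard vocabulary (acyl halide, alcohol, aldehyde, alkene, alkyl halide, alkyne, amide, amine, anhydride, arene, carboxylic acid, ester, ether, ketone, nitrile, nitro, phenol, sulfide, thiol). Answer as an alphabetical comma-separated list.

aldehyde, alkyl halide, amide, amine, arene, ketone, nitrile

Taking each segment in turn:
  OHC: terminal –CHO: carbonyl C bonded to H and C → aldehyde.
  CH(CH2NH2): pendant –CH2NH2: N on sp³ C, no adjacent C=O → amine.
  CH(NHCOCH3): pendant –NHC(=O)CH3: N bonded to a carbonyl → amide (not amine).
  CH(Cl): halogen on an sp³ carbon → alkyl halide.
  CH2NHCH2: C–N–C with sp³ carbons and no adjacent C=O → amine (secondary).
  CO: –C(=O)– with carbon on both sides → ketone.
  CH(C6H5): pendant –C6H5: benzene ring → arene.
  CH(CHO): pendant –CHO: carbonyl C bonded to C and H → aldehyde.
  CN: –C≡N: carbon triple-bonded to nitrogen → nitrile.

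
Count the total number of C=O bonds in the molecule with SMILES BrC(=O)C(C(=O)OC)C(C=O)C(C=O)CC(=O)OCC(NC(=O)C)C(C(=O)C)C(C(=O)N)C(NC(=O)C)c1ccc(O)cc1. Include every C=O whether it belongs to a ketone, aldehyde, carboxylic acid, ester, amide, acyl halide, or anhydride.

BrCO: acyl halide, 1 C=O (running total 1).
CH(COOCH3): ester, 1 C=O (running total 2).
CH(CHO): aldehyde, 1 C=O (running total 3).
CH(CHO): aldehyde, 1 C=O (running total 4).
CH2COOCH2: ester, 1 C=O (running total 5).
CH(NHCOCH3): amide, 1 C=O (running total 6).
CH(COCH3): ketone, 1 C=O (running total 7).
CH(CONH2): amide, 1 C=O (running total 8).
CH(NHCOCH3): amide, 1 C=O (running total 9).

9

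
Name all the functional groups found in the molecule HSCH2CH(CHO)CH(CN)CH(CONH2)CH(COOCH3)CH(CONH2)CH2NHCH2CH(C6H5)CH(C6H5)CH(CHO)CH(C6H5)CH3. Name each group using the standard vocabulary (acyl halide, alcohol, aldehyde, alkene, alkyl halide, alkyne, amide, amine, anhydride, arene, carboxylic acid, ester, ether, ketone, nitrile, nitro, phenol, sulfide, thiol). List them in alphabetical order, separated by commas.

Reading the structure from left to right:
  HSCH2: –SH on an sp³ carbon → thiol.
  CH(CHO): pendant –CHO: carbonyl C bonded to C and H → aldehyde.
  CH(CN): pendant –C≡N: nitrile.
  CH(CONH2): pendant –CONH2: carbonyl C bonded to C and N → amide.
  CH(COOCH3): pendant –COOCH3: carbonyl C bonded to C and –OCH3 → ester.
  CH(CONH2): pendant –CONH2: carbonyl C bonded to C and N → amide.
  CH2NHCH2: C–N–C with sp³ carbons and no adjacent C=O → amine (secondary).
  CH(C6H5): pendant –C6H5: benzene ring → arene.
  CH(C6H5): pendant –C6H5: benzene ring → arene.
  CH(CHO): pendant –CHO: carbonyl C bonded to C and H → aldehyde.
  CH(C6H5): pendant –C6H5: benzene ring → arene.

aldehyde, amide, amine, arene, ester, nitrile, thiol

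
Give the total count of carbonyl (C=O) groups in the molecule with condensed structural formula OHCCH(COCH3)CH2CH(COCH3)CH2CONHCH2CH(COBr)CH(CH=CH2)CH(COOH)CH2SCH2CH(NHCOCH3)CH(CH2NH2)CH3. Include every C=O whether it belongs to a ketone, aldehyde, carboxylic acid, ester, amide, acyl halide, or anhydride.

OHC: aldehyde, 1 C=O (running total 1).
CH(COCH3): ketone, 1 C=O (running total 2).
CH(COCH3): ketone, 1 C=O (running total 3).
CH2CONHCH2: amide, 1 C=O (running total 4).
CH(COBr): acyl halide, 1 C=O (running total 5).
CH(COOH): carboxylic acid, 1 C=O (running total 6).
CH(NHCOCH3): amide, 1 C=O (running total 7).

7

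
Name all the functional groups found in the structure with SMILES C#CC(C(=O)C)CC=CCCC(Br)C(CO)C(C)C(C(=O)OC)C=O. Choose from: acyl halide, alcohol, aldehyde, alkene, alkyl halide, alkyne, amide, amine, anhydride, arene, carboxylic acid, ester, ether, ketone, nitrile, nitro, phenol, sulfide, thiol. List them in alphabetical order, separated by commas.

C≡C triple bond → alkyne.
pendant –COCH3: carbonyl C bonded to two carbons → ketone.
C=C double bond → alkene.
halogen on an sp³ carbon → alkyl halide.
pendant –CH2OH on an sp³ backbone C → alcohol.
pendant –COOCH3: carbonyl C bonded to C and –OCH3 → ester.
terminal –CHO: carbonyl C bonded to H and C → aldehyde.

alcohol, aldehyde, alkene, alkyl halide, alkyne, ester, ketone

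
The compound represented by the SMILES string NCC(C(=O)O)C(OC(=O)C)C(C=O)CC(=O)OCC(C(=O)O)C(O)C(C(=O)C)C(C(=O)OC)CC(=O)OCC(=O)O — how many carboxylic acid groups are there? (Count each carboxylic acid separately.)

3

–NH2 on an sp³ carbon with no adjacent C=O → amine.
pendant –COOH: carbonyl C bonded to C and –OH → carboxylic acid.
pendant –OC(=O)CH3: an acyloxy group → ester.
pendant –CHO: carbonyl C bonded to C and H → aldehyde.
–C(=O)–O–C with C on the carbonyl side → ester.
pendant –COOH: carbonyl C bonded to C and –OH → carboxylic acid.
–OH on an sp³ carbon → alcohol (secondary).
pendant –COCH3: carbonyl C bonded to two carbons → ketone.
pendant –COOCH3: carbonyl C bonded to C and –OCH3 → ester.
–C(=O)–O–C with C on the carbonyl side → ester.
–COOH: carbonyl C bonded to –OH and C → carboxylic acid (the –OH is not a separate alcohol).
Carboxylic acid appears at: CH(COOH), CH(COOH), COOH → 3.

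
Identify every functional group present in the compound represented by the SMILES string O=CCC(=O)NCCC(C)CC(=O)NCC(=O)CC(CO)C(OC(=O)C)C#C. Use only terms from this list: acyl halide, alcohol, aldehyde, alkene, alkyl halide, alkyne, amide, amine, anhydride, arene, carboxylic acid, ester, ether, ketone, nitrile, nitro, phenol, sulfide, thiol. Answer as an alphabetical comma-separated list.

terminal –CHO: carbonyl C bonded to H and C → aldehyde.
–C(=O)–N– linkage → amide (the N is not an amine).
–C(=O)–N– linkage → amide (the N is not an amine).
–C(=O)– with carbon on both sides → ketone.
pendant –CH2OH on an sp³ backbone C → alcohol.
pendant –OC(=O)CH3: an acyloxy group → ester.
C≡C triple bond → alkyne.

alcohol, aldehyde, alkyne, amide, ester, ketone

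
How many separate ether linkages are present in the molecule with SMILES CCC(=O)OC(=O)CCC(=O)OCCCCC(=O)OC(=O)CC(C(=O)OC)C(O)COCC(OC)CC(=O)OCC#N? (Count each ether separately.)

two acyl groups sharing one oxygen, –C(=O)–O–C(=O)– → anhydride.
–C(=O)–O–C with C on the carbonyl side → ester.
two acyl groups sharing one oxygen, –C(=O)–O–C(=O)– → anhydride.
pendant –COOCH3: carbonyl C bonded to C and –OCH3 → ester.
–OH on an sp³ carbon → alcohol (secondary).
C–O–C with sp³ carbons on both sides and no adjacent C=O → ether.
pendant –OCH3: C–O–C with sp³ C, no adjacent C=O → ether.
–C(=O)–O–C with C on the carbonyl side → ester.
–C≡N: carbon triple-bonded to nitrogen → nitrile.
Ether appears at: CH2OCH2, CH(OCH3) → 2.

2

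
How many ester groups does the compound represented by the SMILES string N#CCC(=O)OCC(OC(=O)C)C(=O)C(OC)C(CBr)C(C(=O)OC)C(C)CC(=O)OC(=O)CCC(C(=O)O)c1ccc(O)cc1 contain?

3

N≡C–: carbon triple-bonded to nitrogen → nitrile.
–C(=O)–O–C with C on the carbonyl side → ester.
pendant –OC(=O)CH3: an acyloxy group → ester.
–C(=O)– with carbon on both sides → ketone.
pendant –OCH3: C–O–C with sp³ C, no adjacent C=O → ether.
pendant –CH2X: halogen on sp³ carbon → alkyl halide.
pendant –COOCH3: carbonyl C bonded to C and –OCH3 → ester.
two acyl groups sharing one oxygen, –C(=O)–O–C(=O)– → anhydride.
pendant –COOH: carbonyl C bonded to C and –OH → carboxylic acid.
–OH attached directly to an aromatic ring → phenol (not alcohol); the ring itself is an arene.
Ester appears at: CH2COOCH2, CH(OCOCH3), CH(COOCH3) → 3.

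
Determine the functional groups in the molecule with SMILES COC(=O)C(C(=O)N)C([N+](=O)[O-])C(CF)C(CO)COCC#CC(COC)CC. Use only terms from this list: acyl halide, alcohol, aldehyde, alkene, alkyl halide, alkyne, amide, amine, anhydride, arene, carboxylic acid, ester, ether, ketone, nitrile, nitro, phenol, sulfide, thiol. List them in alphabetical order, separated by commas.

alcohol, alkyl halide, alkyne, amide, ester, ether, nitro

CH3O–C(=O)–: carbonyl C bonded to C and to –OCH3 → ester (not ketone + ether).
pendant –CONH2: carbonyl C bonded to C and N → amide.
–NO2 on an sp³ carbon → nitro (the N=O is not a carbonyl).
pendant –CH2X: halogen on sp³ carbon → alkyl halide.
pendant –CH2OH on an sp³ backbone C → alcohol.
C–O–C with sp³ carbons on both sides and no adjacent C=O → ether.
C≡C triple bond → alkyne.
pendant –CH2OCH3: C–O–C linkage → ether.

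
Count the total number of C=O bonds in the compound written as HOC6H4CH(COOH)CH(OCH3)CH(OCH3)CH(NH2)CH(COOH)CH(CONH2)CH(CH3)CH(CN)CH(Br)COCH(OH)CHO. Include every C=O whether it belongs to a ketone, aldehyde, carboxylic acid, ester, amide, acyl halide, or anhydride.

CH(COOH): carboxylic acid, 1 C=O (running total 1).
CH(COOH): carboxylic acid, 1 C=O (running total 2).
CH(CONH2): amide, 1 C=O (running total 3).
CO: ketone, 1 C=O (running total 4).
CHO: aldehyde, 1 C=O (running total 5).

5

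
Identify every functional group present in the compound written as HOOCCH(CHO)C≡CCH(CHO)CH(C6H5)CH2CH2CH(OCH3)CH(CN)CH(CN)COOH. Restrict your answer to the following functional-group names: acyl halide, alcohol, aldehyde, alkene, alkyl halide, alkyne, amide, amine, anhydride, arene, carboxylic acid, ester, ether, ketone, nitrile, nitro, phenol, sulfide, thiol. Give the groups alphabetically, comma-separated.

Reading the structure from left to right:
  HOOC: –COOH: carbonyl C bonded to –OH and C → carboxylic acid (the –OH is not a separate alcohol).
  CH(CHO): pendant –CHO: carbonyl C bonded to C and H → aldehyde.
  C≡C: C≡C triple bond → alkyne.
  CH(CHO): pendant –CHO: carbonyl C bonded to C and H → aldehyde.
  CH(C6H5): pendant –C6H5: benzene ring → arene.
  CH(OCH3): pendant –OCH3: C–O–C with sp³ C, no adjacent C=O → ether.
  CH(CN): pendant –C≡N: nitrile.
  CH(CN): pendant –C≡N: nitrile.
  COOH: –COOH: carbonyl C bonded to –OH and C → carboxylic acid (the –OH is not a separate alcohol).

aldehyde, alkyne, arene, carboxylic acid, ether, nitrile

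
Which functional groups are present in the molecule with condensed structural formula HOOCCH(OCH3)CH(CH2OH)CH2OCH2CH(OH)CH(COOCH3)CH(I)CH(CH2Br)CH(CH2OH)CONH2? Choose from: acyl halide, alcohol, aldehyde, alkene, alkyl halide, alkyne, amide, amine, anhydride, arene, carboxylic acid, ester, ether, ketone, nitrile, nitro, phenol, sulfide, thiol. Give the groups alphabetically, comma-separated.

–COOH: carbonyl C bonded to –OH and C → carboxylic acid (the –OH is not a separate alcohol).
pendant –OCH3: C–O–C with sp³ C, no adjacent C=O → ether.
pendant –CH2OH on an sp³ backbone C → alcohol.
C–O–C with sp³ carbons on both sides and no adjacent C=O → ether.
–OH on an sp³ carbon → alcohol (secondary).
pendant –COOCH3: carbonyl C bonded to C and –OCH3 → ester.
halogen on an sp³ carbon → alkyl halide.
pendant –CH2X: halogen on sp³ carbon → alkyl halide.
pendant –CH2OH on an sp³ backbone C → alcohol.
–C(=O)NH2: carbonyl C bonded to C and to N → amide (the N is not a separate amine).

alcohol, alkyl halide, amide, carboxylic acid, ester, ether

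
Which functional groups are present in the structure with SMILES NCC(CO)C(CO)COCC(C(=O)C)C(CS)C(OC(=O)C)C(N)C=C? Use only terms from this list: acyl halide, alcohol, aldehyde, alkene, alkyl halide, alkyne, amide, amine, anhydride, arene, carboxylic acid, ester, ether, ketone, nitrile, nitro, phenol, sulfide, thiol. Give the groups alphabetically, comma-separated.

alcohol, alkene, amine, ester, ether, ketone, thiol

–NH2 on an sp³ carbon with no adjacent C=O → amine.
pendant –CH2OH on an sp³ backbone C → alcohol.
pendant –CH2OH on an sp³ backbone C → alcohol.
C–O–C with sp³ carbons on both sides and no adjacent C=O → ether.
pendant –COCH3: carbonyl C bonded to two carbons → ketone.
pendant –CH2SH → thiol.
pendant –OC(=O)CH3: an acyloxy group → ester.
–NH2 on an sp³ carbon with no adjacent C=O → amine.
C=C double bond → alkene.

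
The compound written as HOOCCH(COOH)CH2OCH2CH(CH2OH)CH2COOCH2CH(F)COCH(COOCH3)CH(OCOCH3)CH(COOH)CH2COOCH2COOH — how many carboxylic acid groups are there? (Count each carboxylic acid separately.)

4

Working along the chain:
  HOOC: –COOH: carbonyl C bonded to –OH and C → carboxylic acid (the –OH is not a separate alcohol).
  CH(COOH): pendant –COOH: carbonyl C bonded to C and –OH → carboxylic acid.
  CH2OCH2: C–O–C with sp³ carbons on both sides and no adjacent C=O → ether.
  CH(CH2OH): pendant –CH2OH on an sp³ backbone C → alcohol.
  CH2COOCH2: –C(=O)–O–C with C on the carbonyl side → ester.
  CH(F): halogen on an sp³ carbon → alkyl halide.
  CO: –C(=O)– with carbon on both sides → ketone.
  CH(COOCH3): pendant –COOCH3: carbonyl C bonded to C and –OCH3 → ester.
  CH(OCOCH3): pendant –OC(=O)CH3: an acyloxy group → ester.
  CH(COOH): pendant –COOH: carbonyl C bonded to C and –OH → carboxylic acid.
  CH2COOCH2: –C(=O)–O–C with C on the carbonyl side → ester.
  COOH: –COOH: carbonyl C bonded to –OH and C → carboxylic acid (the –OH is not a separate alcohol).
Carboxylic acid appears at: HOOC, CH(COOH), CH(COOH), COOH → 4.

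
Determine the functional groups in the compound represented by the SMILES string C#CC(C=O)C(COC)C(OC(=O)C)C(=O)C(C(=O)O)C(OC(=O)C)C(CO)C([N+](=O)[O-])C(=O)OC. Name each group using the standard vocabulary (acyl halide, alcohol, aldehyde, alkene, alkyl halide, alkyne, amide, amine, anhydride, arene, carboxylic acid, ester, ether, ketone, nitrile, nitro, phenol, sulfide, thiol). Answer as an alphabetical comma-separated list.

Reading the structure from left to right:
  HC≡C: C≡C triple bond → alkyne.
  CH(CHO): pendant –CHO: carbonyl C bonded to C and H → aldehyde.
  CH(CH2OCH3): pendant –CH2OCH3: C–O–C linkage → ether.
  CH(OCOCH3): pendant –OC(=O)CH3: an acyloxy group → ester.
  CO: –C(=O)– with carbon on both sides → ketone.
  CH(COOH): pendant –COOH: carbonyl C bonded to C and –OH → carboxylic acid.
  CH(OCOCH3): pendant –OC(=O)CH3: an acyloxy group → ester.
  CH(CH2OH): pendant –CH2OH on an sp³ backbone C → alcohol.
  CH(NO2): –NO2 on an sp³ carbon → nitro (the N=O is not a carbonyl).
  COOCH3: –C(=O)OCH3: carbonyl C bonded to C and to –OCH3 → ester (not ketone + ether).

alcohol, aldehyde, alkyne, carboxylic acid, ester, ether, ketone, nitro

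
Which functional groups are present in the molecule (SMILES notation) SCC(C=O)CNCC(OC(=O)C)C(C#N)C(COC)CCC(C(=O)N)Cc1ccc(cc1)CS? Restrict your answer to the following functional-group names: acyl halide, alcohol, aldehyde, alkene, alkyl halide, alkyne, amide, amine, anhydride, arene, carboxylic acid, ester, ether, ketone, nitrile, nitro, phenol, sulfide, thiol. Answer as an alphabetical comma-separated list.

–SH on an sp³ carbon → thiol.
pendant –CHO: carbonyl C bonded to C and H → aldehyde.
C–N–C with sp³ carbons and no adjacent C=O → amine (secondary).
pendant –OC(=O)CH3: an acyloxy group → ester.
pendant –C≡N: nitrile.
pendant –CH2OCH3: C–O–C linkage → ether.
pendant –CONH2: carbonyl C bonded to C and N → amide.
para-disubstituted benzene ring → arene.
–SH on an sp³ carbon → thiol.

aldehyde, amide, amine, arene, ester, ether, nitrile, thiol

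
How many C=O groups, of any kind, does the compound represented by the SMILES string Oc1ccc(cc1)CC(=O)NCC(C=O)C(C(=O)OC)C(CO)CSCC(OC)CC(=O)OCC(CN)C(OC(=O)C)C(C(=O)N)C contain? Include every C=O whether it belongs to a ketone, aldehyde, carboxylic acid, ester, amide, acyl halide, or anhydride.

CH2CONHCH2: amide, 1 C=O (running total 1).
CH(CHO): aldehyde, 1 C=O (running total 2).
CH(COOCH3): ester, 1 C=O (running total 3).
CH2COOCH2: ester, 1 C=O (running total 4).
CH(OCOCH3): ester, 1 C=O (running total 5).
CH(CONH2): amide, 1 C=O (running total 6).

6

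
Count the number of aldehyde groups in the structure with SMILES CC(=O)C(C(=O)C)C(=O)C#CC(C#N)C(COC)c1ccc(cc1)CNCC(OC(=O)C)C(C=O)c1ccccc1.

1

Reading the structure from left to right:
  CO: –C(=O)– with carbon on both sides → ketone.
  CH(COCH3): pendant –COCH3: carbonyl C bonded to two carbons → ketone.
  CO: –C(=O)– with carbon on both sides → ketone.
  C≡C: C≡C triple bond → alkyne.
  CH(CN): pendant –C≡N: nitrile.
  CH(CH2OCH3): pendant –CH2OCH3: C–O–C linkage → ether.
  C6H4: para-disubstituted benzene ring → arene.
  CH2NHCH2: C–N–C with sp³ carbons and no adjacent C=O → amine (secondary).
  CH(OCOCH3): pendant –OC(=O)CH3: an acyloxy group → ester.
  CH(CHO): pendant –CHO: carbonyl C bonded to C and H → aldehyde.
  C6H5: –C6H5 phenyl ring → arene.
Aldehyde appears at: CH(CHO) → 1.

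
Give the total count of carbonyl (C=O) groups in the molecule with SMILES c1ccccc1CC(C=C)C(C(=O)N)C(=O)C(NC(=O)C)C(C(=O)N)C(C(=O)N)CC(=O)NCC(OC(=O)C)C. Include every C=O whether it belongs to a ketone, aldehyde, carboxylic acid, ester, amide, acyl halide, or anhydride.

CH(CONH2): amide, 1 C=O (running total 1).
CO: ketone, 1 C=O (running total 2).
CH(NHCOCH3): amide, 1 C=O (running total 3).
CH(CONH2): amide, 1 C=O (running total 4).
CH(CONH2): amide, 1 C=O (running total 5).
CH2CONHCH2: amide, 1 C=O (running total 6).
CH(OCOCH3): ester, 1 C=O (running total 7).

7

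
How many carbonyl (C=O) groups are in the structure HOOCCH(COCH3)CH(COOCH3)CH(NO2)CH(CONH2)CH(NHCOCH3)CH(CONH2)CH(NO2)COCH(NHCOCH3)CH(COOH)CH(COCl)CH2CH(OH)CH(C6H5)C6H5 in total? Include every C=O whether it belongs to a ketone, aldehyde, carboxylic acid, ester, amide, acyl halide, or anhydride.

10

HOOC: carboxylic acid, 1 C=O (running total 1).
CH(COCH3): ketone, 1 C=O (running total 2).
CH(COOCH3): ester, 1 C=O (running total 3).
CH(CONH2): amide, 1 C=O (running total 4).
CH(NHCOCH3): amide, 1 C=O (running total 5).
CH(CONH2): amide, 1 C=O (running total 6).
CO: ketone, 1 C=O (running total 7).
CH(NHCOCH3): amide, 1 C=O (running total 8).
CH(COOH): carboxylic acid, 1 C=O (running total 9).
CH(COCl): acyl halide, 1 C=O (running total 10).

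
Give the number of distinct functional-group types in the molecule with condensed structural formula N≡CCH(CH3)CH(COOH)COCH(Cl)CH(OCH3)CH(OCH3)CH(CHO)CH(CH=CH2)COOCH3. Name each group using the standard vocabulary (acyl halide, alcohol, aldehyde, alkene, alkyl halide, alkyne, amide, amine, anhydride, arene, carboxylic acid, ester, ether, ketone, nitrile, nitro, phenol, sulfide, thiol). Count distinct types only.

8

Working along the chain:
  N≡C: N≡C–: carbon triple-bonded to nitrogen → nitrile.
  CH(COOH): pendant –COOH: carbonyl C bonded to C and –OH → carboxylic acid.
  CO: –C(=O)– with carbon on both sides → ketone.
  CH(Cl): halogen on an sp³ carbon → alkyl halide.
  CH(OCH3): pendant –OCH3: C–O–C with sp³ C, no adjacent C=O → ether.
  CH(OCH3): pendant –OCH3: C–O–C with sp³ C, no adjacent C=O → ether.
  CH(CHO): pendant –CHO: carbonyl C bonded to C and H → aldehyde.
  CH(CH=CH2): pendant –CH=CH2: C=C double bond → alkene.
  COOCH3: –C(=O)OCH3: carbonyl C bonded to C and to –OCH3 → ester (not ketone + ether).
Distinct types present: aldehyde, alkene, alkyl halide, carboxylic acid, ester, ether, ketone, nitrile.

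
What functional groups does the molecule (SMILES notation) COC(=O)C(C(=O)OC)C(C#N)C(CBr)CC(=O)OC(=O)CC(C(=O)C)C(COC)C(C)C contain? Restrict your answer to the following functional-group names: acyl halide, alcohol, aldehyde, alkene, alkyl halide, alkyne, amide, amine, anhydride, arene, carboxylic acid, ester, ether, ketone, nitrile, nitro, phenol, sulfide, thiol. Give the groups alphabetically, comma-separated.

alkyl halide, anhydride, ester, ether, ketone, nitrile

Working along the chain:
  CH3OOC: CH3O–C(=O)–: carbonyl C bonded to C and to –OCH3 → ester (not ketone + ether).
  CH(COOCH3): pendant –COOCH3: carbonyl C bonded to C and –OCH3 → ester.
  CH(CN): pendant –C≡N: nitrile.
  CH(CH2Br): pendant –CH2X: halogen on sp³ carbon → alkyl halide.
  CH2CO-O-COCH2: two acyl groups sharing one oxygen, –C(=O)–O–C(=O)– → anhydride.
  CH(COCH3): pendant –COCH3: carbonyl C bonded to two carbons → ketone.
  CH(CH2OCH3): pendant –CH2OCH3: C–O–C linkage → ether.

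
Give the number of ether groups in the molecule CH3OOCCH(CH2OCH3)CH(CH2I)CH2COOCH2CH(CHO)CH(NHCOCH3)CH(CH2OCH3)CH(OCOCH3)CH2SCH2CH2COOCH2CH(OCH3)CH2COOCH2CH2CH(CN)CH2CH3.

Working along the chain:
  CH3OOC: CH3O–C(=O)–: carbonyl C bonded to C and to –OCH3 → ester (not ketone + ether).
  CH(CH2OCH3): pendant –CH2OCH3: C–O–C linkage → ether.
  CH(CH2I): pendant –CH2X: halogen on sp³ carbon → alkyl halide.
  CH2COOCH2: –C(=O)–O–C with C on the carbonyl side → ester.
  CH(CHO): pendant –CHO: carbonyl C bonded to C and H → aldehyde.
  CH(NHCOCH3): pendant –NHC(=O)CH3: N bonded to a carbonyl → amide (not amine).
  CH(CH2OCH3): pendant –CH2OCH3: C–O–C linkage → ether.
  CH(OCOCH3): pendant –OC(=O)CH3: an acyloxy group → ester.
  CH2SCH2: C–S–C linkage → sulfide (thioether).
  CH2COOCH2: –C(=O)–O–C with C on the carbonyl side → ester.
  CH(OCH3): pendant –OCH3: C–O–C with sp³ C, no adjacent C=O → ether.
  CH2COOCH2: –C(=O)–O–C with C on the carbonyl side → ester.
  CH(CN): pendant –C≡N: nitrile.
Ether appears at: CH(CH2OCH3), CH(CH2OCH3), CH(OCH3) → 3.

3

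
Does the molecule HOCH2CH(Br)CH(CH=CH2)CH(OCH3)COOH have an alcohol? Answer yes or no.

HO– on an sp³ carbon → alcohol.
halogen on an sp³ carbon → alkyl halide.
pendant –CH=CH2: C=C double bond → alkene.
pendant –OCH3: C–O–C with sp³ C, no adjacent C=O → ether.
–COOH: carbonyl C bonded to –OH and C → carboxylic acid (the –OH is not a separate alcohol).
The HOCH2 segment supplies the alcohol: HO– on an sp³ carbon → alcohol.

yes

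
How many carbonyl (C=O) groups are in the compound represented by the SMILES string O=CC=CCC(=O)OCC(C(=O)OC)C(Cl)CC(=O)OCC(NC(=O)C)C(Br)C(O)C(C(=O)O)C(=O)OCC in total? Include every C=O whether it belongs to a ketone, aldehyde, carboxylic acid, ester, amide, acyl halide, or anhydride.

7

OHC: aldehyde, 1 C=O (running total 1).
CH2COOCH2: ester, 1 C=O (running total 2).
CH(COOCH3): ester, 1 C=O (running total 3).
CH2COOCH2: ester, 1 C=O (running total 4).
CH(NHCOCH3): amide, 1 C=O (running total 5).
CH(COOH): carboxylic acid, 1 C=O (running total 6).
COOCH2CH3: ester, 1 C=O (running total 7).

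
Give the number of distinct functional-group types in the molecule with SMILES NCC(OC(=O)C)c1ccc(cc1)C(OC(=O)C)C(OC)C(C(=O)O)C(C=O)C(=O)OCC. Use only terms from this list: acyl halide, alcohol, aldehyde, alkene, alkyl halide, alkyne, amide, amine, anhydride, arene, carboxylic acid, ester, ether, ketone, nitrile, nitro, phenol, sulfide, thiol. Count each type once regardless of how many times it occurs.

Reading the structure from left to right:
  H2NCH2: –NH2 on an sp³ carbon with no adjacent C=O → amine.
  CH(OCOCH3): pendant –OC(=O)CH3: an acyloxy group → ester.
  C6H4: para-disubstituted benzene ring → arene.
  CH(OCOCH3): pendant –OC(=O)CH3: an acyloxy group → ester.
  CH(OCH3): pendant –OCH3: C–O–C with sp³ C, no adjacent C=O → ether.
  CH(COOH): pendant –COOH: carbonyl C bonded to C and –OH → carboxylic acid.
  CH(CHO): pendant –CHO: carbonyl C bonded to C and H → aldehyde.
  COOCH2CH3: –C(=O)OCH2CH3: carbonyl C bonded to C and to –OEt → ester.
Distinct types present: aldehyde, amine, arene, carboxylic acid, ester, ether.

6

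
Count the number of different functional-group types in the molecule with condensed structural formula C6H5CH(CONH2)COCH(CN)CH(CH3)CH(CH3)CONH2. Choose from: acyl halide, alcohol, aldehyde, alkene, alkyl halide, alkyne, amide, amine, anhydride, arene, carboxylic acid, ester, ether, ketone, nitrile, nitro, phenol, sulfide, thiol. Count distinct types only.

4

C6H5– phenyl ring → arene.
pendant –CONH2: carbonyl C bonded to C and N → amide.
–C(=O)– with carbon on both sides → ketone.
pendant –C≡N: nitrile.
–C(=O)NH2: carbonyl C bonded to C and to N → amide (the N is not a separate amine).
Distinct types present: amide, arene, ketone, nitrile.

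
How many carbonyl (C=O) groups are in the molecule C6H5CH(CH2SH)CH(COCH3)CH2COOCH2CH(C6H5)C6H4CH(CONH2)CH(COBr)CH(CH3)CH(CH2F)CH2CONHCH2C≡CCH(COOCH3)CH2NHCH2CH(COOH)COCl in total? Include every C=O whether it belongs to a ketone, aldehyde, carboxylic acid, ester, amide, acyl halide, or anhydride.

8

CH(COCH3): ketone, 1 C=O (running total 1).
CH2COOCH2: ester, 1 C=O (running total 2).
CH(CONH2): amide, 1 C=O (running total 3).
CH(COBr): acyl halide, 1 C=O (running total 4).
CH2CONHCH2: amide, 1 C=O (running total 5).
CH(COOCH3): ester, 1 C=O (running total 6).
CH(COOH): carboxylic acid, 1 C=O (running total 7).
COCl: acyl halide, 1 C=O (running total 8).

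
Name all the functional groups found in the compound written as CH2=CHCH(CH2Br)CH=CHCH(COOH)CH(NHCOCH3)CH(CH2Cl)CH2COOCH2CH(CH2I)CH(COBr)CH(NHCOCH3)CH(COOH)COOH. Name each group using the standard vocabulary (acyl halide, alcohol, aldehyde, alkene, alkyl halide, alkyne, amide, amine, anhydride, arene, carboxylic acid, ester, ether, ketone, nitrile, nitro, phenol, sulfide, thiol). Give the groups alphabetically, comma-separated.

C=C double bond → alkene.
pendant –CH2X: halogen on sp³ carbon → alkyl halide.
C=C double bond → alkene.
pendant –COOH: carbonyl C bonded to C and –OH → carboxylic acid.
pendant –NHC(=O)CH3: N bonded to a carbonyl → amide (not amine).
pendant –CH2X: halogen on sp³ carbon → alkyl halide.
–C(=O)–O–C with C on the carbonyl side → ester.
pendant –CH2X: halogen on sp³ carbon → alkyl halide.
pendant –C(=O)X: carbonyl C bonded to C and halogen → acyl halide.
pendant –NHC(=O)CH3: N bonded to a carbonyl → amide (not amine).
pendant –COOH: carbonyl C bonded to C and –OH → carboxylic acid.
–COOH: carbonyl C bonded to –OH and C → carboxylic acid (the –OH is not a separate alcohol).

acyl halide, alkene, alkyl halide, amide, carboxylic acid, ester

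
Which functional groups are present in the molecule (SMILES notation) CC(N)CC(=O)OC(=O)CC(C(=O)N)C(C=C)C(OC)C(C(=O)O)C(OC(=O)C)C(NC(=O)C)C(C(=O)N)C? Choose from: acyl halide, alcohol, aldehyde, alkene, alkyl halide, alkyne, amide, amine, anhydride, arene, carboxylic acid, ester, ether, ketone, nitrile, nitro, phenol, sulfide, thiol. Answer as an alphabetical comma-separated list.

alkene, amide, amine, anhydride, carboxylic acid, ester, ether

Taking each segment in turn:
  CH(NH2): –NH2 on an sp³ carbon with no adjacent C=O → amine.
  CH2CO-O-COCH2: two acyl groups sharing one oxygen, –C(=O)–O–C(=O)– → anhydride.
  CH(CONH2): pendant –CONH2: carbonyl C bonded to C and N → amide.
  CH(CH=CH2): pendant –CH=CH2: C=C double bond → alkene.
  CH(OCH3): pendant –OCH3: C–O–C with sp³ C, no adjacent C=O → ether.
  CH(COOH): pendant –COOH: carbonyl C bonded to C and –OH → carboxylic acid.
  CH(OCOCH3): pendant –OC(=O)CH3: an acyloxy group → ester.
  CH(NHCOCH3): pendant –NHC(=O)CH3: N bonded to a carbonyl → amide (not amine).
  CH(CONH2): pendant –CONH2: carbonyl C bonded to C and N → amide.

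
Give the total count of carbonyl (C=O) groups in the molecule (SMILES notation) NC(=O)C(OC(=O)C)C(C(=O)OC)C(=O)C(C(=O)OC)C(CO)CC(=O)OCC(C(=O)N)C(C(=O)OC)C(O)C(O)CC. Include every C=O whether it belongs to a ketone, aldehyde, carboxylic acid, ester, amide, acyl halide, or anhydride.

H2NCO: amide, 1 C=O (running total 1).
CH(OCOCH3): ester, 1 C=O (running total 2).
CH(COOCH3): ester, 1 C=O (running total 3).
CO: ketone, 1 C=O (running total 4).
CH(COOCH3): ester, 1 C=O (running total 5).
CH2COOCH2: ester, 1 C=O (running total 6).
CH(CONH2): amide, 1 C=O (running total 7).
CH(COOCH3): ester, 1 C=O (running total 8).

8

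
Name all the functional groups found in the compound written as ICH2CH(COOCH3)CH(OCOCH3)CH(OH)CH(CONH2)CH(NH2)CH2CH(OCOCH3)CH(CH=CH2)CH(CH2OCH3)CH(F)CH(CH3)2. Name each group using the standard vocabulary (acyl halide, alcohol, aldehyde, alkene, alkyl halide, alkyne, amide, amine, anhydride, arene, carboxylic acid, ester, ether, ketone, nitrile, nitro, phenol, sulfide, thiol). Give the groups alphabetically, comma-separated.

alcohol, alkene, alkyl halide, amide, amine, ester, ether

halogen on an sp³ carbon → alkyl halide.
pendant –COOCH3: carbonyl C bonded to C and –OCH3 → ester.
pendant –OC(=O)CH3: an acyloxy group → ester.
–OH on an sp³ carbon → alcohol (secondary).
pendant –CONH2: carbonyl C bonded to C and N → amide.
–NH2 on an sp³ carbon with no adjacent C=O → amine.
pendant –OC(=O)CH3: an acyloxy group → ester.
pendant –CH=CH2: C=C double bond → alkene.
pendant –CH2OCH3: C–O–C linkage → ether.
halogen on an sp³ carbon → alkyl halide.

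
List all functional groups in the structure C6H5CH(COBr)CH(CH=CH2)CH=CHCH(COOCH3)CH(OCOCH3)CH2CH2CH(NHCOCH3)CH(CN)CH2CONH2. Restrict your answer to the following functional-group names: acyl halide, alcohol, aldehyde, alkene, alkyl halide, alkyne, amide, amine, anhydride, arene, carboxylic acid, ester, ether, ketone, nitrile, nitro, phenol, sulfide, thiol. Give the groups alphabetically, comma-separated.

acyl halide, alkene, amide, arene, ester, nitrile

Working along the chain:
  C6H5: C6H5– phenyl ring → arene.
  CH(COBr): pendant –C(=O)X: carbonyl C bonded to C and halogen → acyl halide.
  CH(CH=CH2): pendant –CH=CH2: C=C double bond → alkene.
  CH=CH: C=C double bond → alkene.
  CH(COOCH3): pendant –COOCH3: carbonyl C bonded to C and –OCH3 → ester.
  CH(OCOCH3): pendant –OC(=O)CH3: an acyloxy group → ester.
  CH(NHCOCH3): pendant –NHC(=O)CH3: N bonded to a carbonyl → amide (not amine).
  CH(CN): pendant –C≡N: nitrile.
  CONH2: –C(=O)NH2: carbonyl C bonded to C and to N → amide (the N is not a separate amine).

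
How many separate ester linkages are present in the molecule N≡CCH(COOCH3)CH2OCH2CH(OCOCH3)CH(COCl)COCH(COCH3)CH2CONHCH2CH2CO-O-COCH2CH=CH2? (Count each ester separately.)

N≡C–: carbon triple-bonded to nitrogen → nitrile.
pendant –COOCH3: carbonyl C bonded to C and –OCH3 → ester.
C–O–C with sp³ carbons on both sides and no adjacent C=O → ether.
pendant –OC(=O)CH3: an acyloxy group → ester.
pendant –C(=O)X: carbonyl C bonded to C and halogen → acyl halide.
–C(=O)– with carbon on both sides → ketone.
pendant –COCH3: carbonyl C bonded to two carbons → ketone.
–C(=O)–N– linkage → amide (the N is not an amine).
two acyl groups sharing one oxygen, –C(=O)–O–C(=O)– → anhydride.
C=C double bond → alkene.
Ester appears at: CH(COOCH3), CH(OCOCH3) → 2.

2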